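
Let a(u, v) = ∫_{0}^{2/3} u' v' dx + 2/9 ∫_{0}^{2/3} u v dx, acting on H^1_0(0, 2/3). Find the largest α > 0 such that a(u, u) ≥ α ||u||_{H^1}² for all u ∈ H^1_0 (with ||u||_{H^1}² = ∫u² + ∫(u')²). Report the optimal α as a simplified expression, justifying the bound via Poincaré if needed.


α = (8 + 81*π^2)/(9*(4 + 9*π^2))

Coercivity of a(·,·) on H^1_0(0, 2/3) means a(u, u) ≥ α ||u||_{H^1}² for every u ∈ H^1_0.
The interval has length L = 2/3, and Poincaré/coercivity depend only on L. Here a(u, u) = ∫(u')² + (2/9)·∫u².
Here 0 < c = 2/9 < 1. The condition a(u,u) ≥ α||u||_{H^1}² reads (1−α)∫(u')² ≥ (α−c)∫u². Any admissible α is ≤ 1 (rapidly oscillating u have ∫u²/∫(u')² → 0), and α = 1 would force 0 ≥ (1−c)∫u², impossible since c < 1; so 1−α > 0. By the sharp Poincaré inequality on H^1_0 of an interval of length L, ∫(u')² ≥ (π/L)²∫u² with equality for the first sine mode sin(π(x−x₀)/L) (x₀ the left endpoint), so the inequality holds for all u iff (1−α)(π/L)² ≥ α − c, i.e. α ≤ ((π/L)² + c)/((π/L)² + 1) = (1 + c(L/π)²)/(1 + (L/π)²). With (π/L)² = 9*π^2/4 and c = 2/9, the largest admissible constant is α = ((π/L)² + c)/((π/L)² + 1).
Simplifying, α = (8 + 81*π^2)/(9*(4 + 9*π^2)).


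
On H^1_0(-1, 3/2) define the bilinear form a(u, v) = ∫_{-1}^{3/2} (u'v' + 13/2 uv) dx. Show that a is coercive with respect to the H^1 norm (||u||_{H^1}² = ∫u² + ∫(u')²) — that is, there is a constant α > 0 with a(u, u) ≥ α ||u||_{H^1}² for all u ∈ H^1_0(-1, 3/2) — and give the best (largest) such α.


α = 1

Coercivity of a(·,·) on H^1_0(-1, 3/2) means a(u, u) ≥ α ||u||_{H^1}² for every u ∈ H^1_0.
The interval has length L = 5/2, and Poincaré/coercivity depend only on L. Here a(u, u) = ∫(u')² + (13/2)·∫u².
Here c = 13/2 ≥ 1, so a(u,u) = ∫(u')² + c∫u² ≥ ∫(u')² + ∫u² = ||u||_{H^1}², i.e. α = 1 works. No larger α is possible: a(u,u) ≥ α||u||_{H^1}² means (1−α)∫(u')² ≥ (α−c)∫u², and for the modes u_n = sin(nπ(x−x₀)/L) (x₀ the left endpoint) one has ∫u_n²/∫(u_n')² = (L/(nπ))² → 0, so a(u_n,u_n)/||u_n||_{H^1}² → 1. Hence the optimal constant is α = 1.
Therefore α = 1.


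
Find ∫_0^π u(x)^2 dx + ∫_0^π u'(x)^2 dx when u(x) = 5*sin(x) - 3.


||u||_{H^1(0,π)}^2 = -60 + 34*π

u'(x) = 5*cos(x).
Expand u² and (u')² and integrate term by term on (0, π), using: for integers n ≥ 1, ∫_0^π sin²(nx) dx = ∫_0^π cos²(nx) dx = π/2; for n ≠ n', ∫_0^π sin(nx)sin(n'x) dx = ∫_0^π cos(nx)cos(n'x) dx = 0; and by product-to-sum, ∫_0^π sin(nx)cos(n'x) dx = ½∫_0^π [sin((n+n')x) + sin((n−n')x)] dx, which is 0 when n+n' is even and 2n/(n²−n'²) when n+n' is odd (it need not vanish on (0, π)). For the constant mode: ∫_0^π 1 dx = π, ∫_0^π cos(nx) dx = 0, ∫_0^π sin(nx) dx = (1−(−1)^n)/n.
  u² squared terms: (-3)²·∫1 dx = 9·π = 9*π;  (5)²·∫sin(x)² dx = 25·π/2 = 25*π/2.
  u² cross terms: 2·(-3)·(5)·∫1·sin(x) dx = -30·(2) = -60.
  So ∫_0^π u² dx = 9*π + 25*π/2 − 60 = -60 + 43*π/2.
  (u')² squared terms: (5)²·∫cos(x)² dx = 25·π/2 = 25*π/2.
  So ∫_0^π (u')² dx = 25*π/2.
||u||_{H^1}^2 = (-60 + 43*π/2) + (25*π/2) = -60 + 34*π.


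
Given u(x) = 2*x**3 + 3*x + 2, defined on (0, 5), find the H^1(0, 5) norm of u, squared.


||u||_{H^1}^2 = 545880/7

The H^1 norm (squared) on an interval (0, L) is
  ||u||_{H^1}^2 = ∫_0^L u(x)^2 dx + ∫_0^L u'(x)^2 dx.
Compute u'(x) = 6*x**2 + 3.
Then u(x)^2 = 4*x**6 + 12*x**4 + 8*x**3 + 9*x**2 + 12*x + 4 and u'(x)^2 = 36*x**4 + 36*x**2 + 9.
Integrate each monomial from 0 to 5 using ∫_0^5 c·x^n dx = c·5^(n+1)/(n+1):
  ∫_0^5 u(x)^2 dx = ∫_0^5 (4*x^6 + 12*x^4 + 8*x^3 + 9*x^2 + 12*x + 4) dx. Term by term:
    ∫_0^5 4*x^6 dx = 312500/7;  ∫_0^5 12*x^4 dx = 7500;  ∫_0^5 8*x^3 dx = 1250;
    ∫_0^5 9*x^2 dx = 375;  ∫_0^5 12*x dx = 150;  ∫_0^5 4 dx = 20.
  Sum: 312500/7 + 7500 + 1250 + 375 + 150 + 20 = 377565/7.
  ∫_0^5 u'(x)^2 dx = ∫_0^5 (36*x^4 + 36*x^2 + 9) dx. Term by term:
    ∫_0^5 36*x^4 dx = 22500;  ∫_0^5 36*x^2 dx = 1500;  ∫_0^5 9 dx = 45.
  Sum: 22500 + 1500 + 45 = 24045.
Adding: ||u||_{H^1}^2 = 377565/7 + 24045 = 545880/7.


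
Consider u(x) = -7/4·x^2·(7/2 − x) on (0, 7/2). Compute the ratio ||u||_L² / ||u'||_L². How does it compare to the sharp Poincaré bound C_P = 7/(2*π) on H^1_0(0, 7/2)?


||u||_L² / ||u'||_L² = sqrt(14)/4 < C_P = 7/(2*π).

u(x) = -7/4·x^2·(7/2 − x), so u'(x) = 7*x*(3*x - 7)/4.
u(x) = -7/4·x^2·(7/2 − x) vanishes at x = 0 and x = 7/2, so u ∈ H^1_0(0, 7/2). Differentiate via the product rule and integrate the resulting polynomials term by term.
  ∫_0^7/2 u² dx = ∫_0^7/2 (49*x^6/16 - 343*x^5/16 + 2401*x^4/64) dx. Term by term:
    ∫_0^7/2 49*x^6/16 dx = 5764801/2048;  ∫_0^7/2 -343*x^5/16 dx = -40353607/6144;  ∫_0^7/2 2401*x^4/64 dx = 40353607/10240.
  Sum: 5764801/2048 − 40353607/6144 + 40353607/10240 = 5764801/30720.
  ∫_0^7/2 (u')² dx = ∫_0^7/2 (441*x^4/16 - 1029*x^3/8 + 2401*x^2/16) dx. Term by term:
    ∫_0^7/2 441*x^4/16 dx = 7411887/2560;  ∫_0^7/2 -1029*x^3/8 dx = -2470629/512;  ∫_0^7/2 2401*x^2/16 dx = 823543/384.
  Sum: 7411887/2560 − 2470629/512 + 823543/384 = 823543/3840.
∫_0^7/2 u² dx = 5764801/30720, so ||u||_L² = 2401*sqrt(30)/960.
∫_0^7/2 (u')² dx = 823543/3840, so ||u'||_L² = 343*sqrt(105)/240.
Ratio ||u||_L² / ||u'||_L² = sqrt(14)/4.
Sharp Poincaré constant on H^1_0(0, 7/2) is C_P = L/π = 7/(2*π), achieved by sin(2*π/7·x).
A polynomial bump cannot attain the sharp Poincaré constant (only the first sine eigenfunction does), so the ratio is strictly less than C_P, consistent with ||u||_L² ≤ C_P ||u'||_L².


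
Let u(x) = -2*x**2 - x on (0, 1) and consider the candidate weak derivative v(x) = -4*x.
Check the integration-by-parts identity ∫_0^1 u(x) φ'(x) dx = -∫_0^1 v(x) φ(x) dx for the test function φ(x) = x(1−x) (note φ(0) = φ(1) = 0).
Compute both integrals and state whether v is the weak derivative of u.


LHS = 1/2, RHS = 1/3. No, v is not the weak derivative of u.

u(x) = -2*x**2 - x, classical derivative u'(x) = -4*x - 1.
φ(x) = x(1−x), so φ'(x) = 1 - 2*x.
Note φ(0) = φ(1) = 0, so the boundary term u·φ vanishes.
LHS = ∫_0^1 u(x) φ'(x) dx = ∫_0^1 (4*x^3 - x) dx. Term by term:
  ∫_0^1 4*x^3 dx = 1;  ∫_0^1 -x dx = -1/2.
Sum: 1 − 1/2 = 1/2.
So LHS = 1/2.
∫_0^1 v(x) φ(x) dx = ∫_0^1 (4*x^3 - 4*x^2) dx. Term by term:
  ∫_0^1 4*x^3 dx = 1;  ∫_0^1 -4*x^2 dx = -4/3.
Sum: 1 − 4/3 = -1/3.
So RHS = -∫_0^1 v(x) φ(x) dx = 1/3.
LHS − RHS = 1/6 ≠ 0, so the identity fails.
(For a valid weak derivative the identity must hold for EVERY test function, in particular this one. The failure shows v is NOT the weak derivative of u.)
Correct weak derivative would be u'(x) = -4*x - 1.


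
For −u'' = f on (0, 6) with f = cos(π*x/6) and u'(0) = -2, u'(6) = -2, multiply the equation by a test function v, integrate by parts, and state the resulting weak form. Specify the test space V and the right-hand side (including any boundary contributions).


V = H^1(0, 6) (v unrestricted at boundary; u is determined up to an additive constant); weak form: ∫_0^6 u'v' dx = ∫_0^6 (cos(π*x/6)) v dx − 2·v(6) + 2·v(0) for all v ∈ V.

Multiply both sides by a test function v and integrate from 0 to 6:
  ∫_0^6 −u''(x) v(x) dx = ∫_0^6 f(x) v(x) dx.
Integrate the LHS by parts once:
  ∫_0^6 −u'' v dx = −[u'(x) v(x)]_0^6 + ∫_0^6 u'(x) v'(x) dx.
Thus ∫_0^6 u'(x) v'(x) dx = ∫_0^6 f(x) v(x) dx + [u'(x) v(x)]_0^6.
Choose V so that boundary terms are either known or forced to vanish.
u has inhomogeneous Neumann u'(0) = -2, u'(6) = -2. [u' v]_0^6 = (-2)·v(6) − (-2)·v(0) = − 2·v(6) + 2·v(0). Take V = H^1(0, 6); boundary term becomes part of RHS.
Weak formulation: find u (satisfying any essential BC) such that ∫_0^6 u'(x) v'(x) dx = ∫_0^6 f v dx − 2·v(6) + 2·v(0) for all v ∈ V (Neumann data are natural BCs: they enter the RHS as boundary terms).
Substituting f(x) = cos(π*x/6), the right-hand side is ∫_0^6 (cos(π*x/6)) v dx − 2·v(6) + 2·v(0).
Compatibility check (pure Neumann): taking v ≡ 1 ∈ V gives 0 = ∫_0^6 f dx + (-2) − (-2), i.e. ∫_0^6 f dx must equal u'(0) − u'(6) = 0. Indeed ∫_0^6 (cos(π*x/6)) dx = 0, so the data are compatible. The solution is then unique only up to an additive constant (fix it e.g. by requiring ∫_0^6 u dx = 0).


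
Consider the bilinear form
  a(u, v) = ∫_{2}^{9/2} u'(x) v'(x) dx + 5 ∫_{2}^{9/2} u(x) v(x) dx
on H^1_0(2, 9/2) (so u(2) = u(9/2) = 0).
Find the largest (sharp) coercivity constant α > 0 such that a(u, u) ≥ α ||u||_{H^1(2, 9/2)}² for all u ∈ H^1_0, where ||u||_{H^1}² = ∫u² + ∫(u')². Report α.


α = 1

Coercivity of a(·,·) on H^1_0(2, 9/2) means a(u, u) ≥ α ||u||_{H^1}² for every u ∈ H^1_0.
The interval has length L = 5/2, and Poincaré/coercivity depend only on L. Here a(u, u) = ∫(u')² + (5)·∫u².
Here c = 5 ≥ 1, so a(u,u) = ∫(u')² + c∫u² ≥ ∫(u')² + ∫u² = ||u||_{H^1}², i.e. α = 1 works. No larger α is possible: a(u,u) ≥ α||u||_{H^1}² means (1−α)∫(u')² ≥ (α−c)∫u², and for the modes u_n = sin(nπ(x−x₀)/L) (x₀ the left endpoint) one has ∫u_n²/∫(u_n')² = (L/(nπ))² → 0, so a(u_n,u_n)/||u_n||_{H^1}² → 1. Hence the optimal constant is α = 1.
Therefore α = 1.


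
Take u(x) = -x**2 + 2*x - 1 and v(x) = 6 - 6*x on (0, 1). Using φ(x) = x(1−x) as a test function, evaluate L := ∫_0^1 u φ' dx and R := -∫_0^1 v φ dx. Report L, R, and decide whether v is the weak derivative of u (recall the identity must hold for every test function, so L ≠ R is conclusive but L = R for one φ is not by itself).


LHS = -1/6, RHS = -1/2. No, v is not the weak derivative of u.

u(x) = -x**2 + 2*x - 1, classical derivative u'(x) = 2 - 2*x.
φ(x) = x(1−x), so φ'(x) = 1 - 2*x.
Note φ(0) = φ(1) = 0, so the boundary term u·φ vanishes.
LHS = ∫_0^1 u(x) φ'(x) dx = ∫_0^1 (2*x^3 - 5*x^2 + 4*x - 1) dx. Term by term:
  ∫_0^1 2*x^3 dx = 1/2;  ∫_0^1 -5*x^2 dx = -5/3;  ∫_0^1 4*x dx = 2;
  ∫_0^1 -1 dx = -1.
Sum: 1/2 − 5/3 + 2 − 1 = -1/6.
So LHS = -1/6.
∫_0^1 v(x) φ(x) dx = ∫_0^1 (6*x^3 - 12*x^2 + 6*x) dx. Term by term:
  ∫_0^1 6*x^3 dx = 3/2;  ∫_0^1 -12*x^2 dx = -4;  ∫_0^1 6*x dx = 3.
Sum: 3/2 − 4 + 3 = 1/2.
So RHS = -∫_0^1 v(x) φ(x) dx = -1/2.
LHS − RHS = 1/3 ≠ 0, so the identity fails.
(For a valid weak derivative the identity must hold for EVERY test function, in particular this one. The failure shows v is NOT the weak derivative of u.)
Correct weak derivative would be u'(x) = 2 - 2*x.


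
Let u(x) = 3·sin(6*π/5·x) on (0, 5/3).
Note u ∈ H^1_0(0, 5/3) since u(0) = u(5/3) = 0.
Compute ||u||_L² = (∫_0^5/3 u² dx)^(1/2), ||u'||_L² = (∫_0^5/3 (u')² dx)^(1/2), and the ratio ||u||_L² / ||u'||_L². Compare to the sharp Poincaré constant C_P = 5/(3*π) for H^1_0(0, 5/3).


||u||_L² / ||u'||_L² = 5/(6*π) < C_P = 5/(3*π).

u(x) = 3·sin(6*π/5·x), so u'(x) = 18*π*cos(6*π*x/5)/5.
Writing u(x) = A·sin(kπx/L) with A = 3 and k = 2, use ∫_0^L sin²(kπx/L) dx = L/2 and ∫_0^L cos²(kπx/L) dx = L/2.
u² = 9·sin²(6*π/5·x) and (u')² = 324*π^2/25·cos²(6*π/5·x), and each of sin², cos² integrates to L/2 = 5/6 over (0, 5/3).
∫_0^5/3 u² dx = 15/2, so ||u||_L² = sqrt(30)/2.
∫_0^5/3 (u')² dx = 54*π^2/5, so ||u'||_L² = 3*sqrt(30)*π/5.
Ratio ||u||_L² / ||u'||_L² = 5/(6*π).
Sharp Poincaré constant on H^1_0(0, 5/3) is C_P = L/π = 5/(3*π), achieved by sin(3*π/5·x).
This is the k = 2 harmonic; the ratio L/(kπ) is strictly less than C_P = L/π, consistent with the sharp inequality ||u||_L² ≤ C_P ||u'||_L².


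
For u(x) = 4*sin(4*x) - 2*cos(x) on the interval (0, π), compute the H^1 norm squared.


||u||_{H^1(0,π)}^2 = -256/15 + 140*π

u'(x) = 2*sin(x) + 16*cos(4*x).
Expand u² and (u')² and integrate term by term on (0, π), using: for integers n ≥ 1, ∫_0^π sin²(nx) dx = ∫_0^π cos²(nx) dx = π/2; for n ≠ n', ∫_0^π sin(nx)sin(n'x) dx = ∫_0^π cos(nx)cos(n'x) dx = 0; and by product-to-sum, ∫_0^π sin(nx)cos(n'x) dx = ½∫_0^π [sin((n+n')x) + sin((n−n')x)] dx, which is 0 when n+n' is even and 2n/(n²−n'²) when n+n' is odd (it need not vanish on (0, π)).
  u² squared terms: (-2)²·∫cos(x)² dx = 4·π/2 = 2*π;  (4)²·∫sin(4x)² dx = 16·π/2 = 8*π.
  u² cross terms: 2·(-2)·(4)·∫cos(x)·sin(4x) dx = -16·(8/15) = -128/15.
  So ∫_0^π u² dx = 2*π + 8*π − 128/15 = -128/15 + 10*π.
  (u')² squared terms: (2)²·∫sin(x)² dx = 4·π/2 = 2*π;  (16)²·∫cos(4x)² dx = 256·π/2 = 128*π.
  (u')² cross terms: 2·(2)·(16)·∫sin(x)·cos(4x) dx = 64·(-2/15) = -128/15.
  So ∫_0^π (u')² dx = 2*π + 128*π − 128/15 = -128/15 + 130*π.
||u||_{H^1}^2 = (-128/15 + 10*π) + (-128/15 + 130*π) = -256/15 + 140*π.


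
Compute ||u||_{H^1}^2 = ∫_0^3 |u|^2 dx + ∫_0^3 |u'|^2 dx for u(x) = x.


||u||_{H^1}^2 = 12

The H^1 norm (squared) on an interval (0, L) is
  ||u||_{H^1}^2 = ∫_0^L u(x)^2 dx + ∫_0^L u'(x)^2 dx.
Compute u'(x) = 1.
Then u(x)^2 = x**2 and u'(x)^2 = 1.
Integrate each monomial from 0 to 3 using ∫_0^3 c·x^n dx = c·3^(n+1)/(n+1):
  ∫_0^3 u(x)^2 dx = ∫_0^3 (x^2) dx. Term by term:
    ∫_0^3 x^2 dx = 9.
  ∫_0^3 u'(x)^2 dx = ∫_0^3 (1) dx. Term by term:
    ∫_0^3 1 dx = 3.
Adding: ||u||_{H^1}^2 = 9 + 3 = 12.


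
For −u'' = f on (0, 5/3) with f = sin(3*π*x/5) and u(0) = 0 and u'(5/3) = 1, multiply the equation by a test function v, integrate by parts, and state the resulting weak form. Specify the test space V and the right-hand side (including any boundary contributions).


V = {v ∈ H^1(0, 5/3) : v(0) = 0} (test functions vanish at x = 0 where u is specified); weak form: ∫_0^5/3 u'v' dx = ∫_0^5/3 (sin(3*π*x/5)) v dx + v(5/3) for all v ∈ V.

Multiply both sides by a test function v and integrate from 0 to 5/3:
  ∫_0^5/3 −u''(x) v(x) dx = ∫_0^5/3 f(x) v(x) dx.
Integrate the LHS by parts once:
  ∫_0^5/3 −u'' v dx = −[u'(x) v(x)]_0^5/3 + ∫_0^5/3 u'(x) v'(x) dx.
Thus ∫_0^5/3 u'(x) v'(x) dx = ∫_0^5/3 f(x) v(x) dx + [u'(x) v(x)]_0^5/3.
Choose V so that boundary terms are either known or forced to vanish.
Mixed BC: u(0) = 0 (Dirichlet) and u'(5/3) = 1 (Neumann). Define V = {v ∈ H^1(0, 5/3) : v(0) = 0}. Then [u' v]_0^5/3 = u'(5/3)·v(5/3) − u'(0)·0 = v(5/3).
Weak formulation: find u (satisfying any essential BC) such that ∫_0^5/3 u'(x) v'(x) dx = ∫_0^5/3 f v dx + v(5/3) for all v ∈ V (Dirichlet at 0 absorbed into V; Neumann datum at x = 5/3 contributes the boundary term).
Substituting f(x) = sin(3*π*x/5), the right-hand side is ∫_0^5/3 (sin(3*π*x/5)) v dx + v(5/3).


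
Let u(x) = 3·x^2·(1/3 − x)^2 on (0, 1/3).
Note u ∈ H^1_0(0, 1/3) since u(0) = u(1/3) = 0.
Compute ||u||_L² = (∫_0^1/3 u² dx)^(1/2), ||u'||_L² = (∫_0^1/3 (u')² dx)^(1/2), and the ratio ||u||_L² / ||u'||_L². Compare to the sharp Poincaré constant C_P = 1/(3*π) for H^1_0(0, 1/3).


||u||_L² / ||u'||_L² = sqrt(3)/18 < C_P = 1/(3*π).

u(x) = 3·x^2·(1/3 − x)^2, so u'(x) = 2*x*(3*x - 1)*(6*x - 1)/3.
u(x) = 3·x^2·(1/3 − x)^2 vanishes at x = 0 and x = 1/3, so u ∈ H^1_0(0, 1/3). Differentiate via the product rule and integrate the resulting polynomials term by term.
  ∫_0^1/3 u² dx = ∫_0^1/3 (9*x^8 - 12*x^7 + 6*x^6 - 4*x^5/3 + x^4/9) dx. Term by term:
    ∫_0^1/3 9*x^8 dx = 1/19683;  ∫_0^1/3 -12*x^7 dx = -1/4374;  ∫_0^1/3 6*x^6 dx = 2/5103;
    ∫_0^1/3 -4*x^5/3 dx = -2/6561;  ∫_0^1/3 x^4/9 dx = 1/10935.
  Sum: 1/19683 − 1/4374 + 2/5103 − 2/6561 + 1/10935 = 1/1377810.
  ∫_0^1/3 (u')² dx = ∫_0^1/3 (144*x^6 - 144*x^5 + 52*x^4 - 8*x^3 + 4*x^2/9) dx. Term by term:
    ∫_0^1/3 144*x^6 dx = 16/1701;  ∫_0^1/3 -144*x^5 dx = -8/243;  ∫_0^1/3 52*x^4 dx = 52/1215;
    ∫_0^1/3 -8*x^3 dx = -2/81;  ∫_0^1/3 4*x^2/9 dx = 4/729.
  Sum: 16/1701 − 8/243 + 52/1215 − 2/81 + 4/729 = 2/25515.
∫_0^1/3 u² dx = 1/1377810, so ||u||_L² = sqrt(210)/17010.
∫_0^1/3 (u')² dx = 2/25515, so ||u'||_L² = sqrt(70)/945.
Ratio ||u||_L² / ||u'||_L² = sqrt(3)/18.
Sharp Poincaré constant on H^1_0(0, 1/3) is C_P = L/π = 1/(3*π), achieved by sin(3*π·x).
A polynomial bump cannot attain the sharp Poincaré constant (only the first sine eigenfunction does), so the ratio is strictly less than C_P, consistent with ||u||_L² ≤ C_P ||u'||_L².


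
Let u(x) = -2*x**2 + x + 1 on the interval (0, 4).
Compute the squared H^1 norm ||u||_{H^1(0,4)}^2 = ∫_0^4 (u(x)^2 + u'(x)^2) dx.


||u||_{H^1}^2 = 12008/15

The H^1 norm (squared) on an interval (0, L) is
  ||u||_{H^1}^2 = ∫_0^L u(x)^2 dx + ∫_0^L u'(x)^2 dx.
Compute u'(x) = 1 - 4*x.
Then u(x)^2 = 4*x**4 - 4*x**3 - 3*x**2 + 2*x + 1 and u'(x)^2 = 16*x**2 - 8*x + 1.
Integrate each monomial from 0 to 4 using ∫_0^4 c·x^n dx = c·4^(n+1)/(n+1):
  ∫_0^4 u(x)^2 dx = ∫_0^4 (4*x^4 - 4*x^3 - 3*x^2 + 2*x + 1) dx. Term by term:
    ∫_0^4 4*x^4 dx = 4096/5;  ∫_0^4 -4*x^3 dx = -256;  ∫_0^4 -3*x^2 dx = -64;
    ∫_0^4 2*x dx = 16;  ∫_0^4 1 dx = 4.
  Sum: 4096/5 − 256 − 64 + 16 + 4 = 2596/5.
  ∫_0^4 u'(x)^2 dx = ∫_0^4 (16*x^2 - 8*x + 1) dx. Term by term:
    ∫_0^4 16*x^2 dx = 1024/3;  ∫_0^4 -8*x dx = -64;  ∫_0^4 1 dx = 4.
  Sum: 1024/3 − 64 + 4 = 844/3.
Adding: ||u||_{H^1}^2 = 2596/5 + 844/3 = 12008/15.


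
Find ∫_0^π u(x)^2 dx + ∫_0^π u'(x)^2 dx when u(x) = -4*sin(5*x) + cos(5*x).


||u||_{H^1(0,π)}^2 = 221*π

u'(x) = -5*sin(5*x) - 20*cos(5*x).
Expand u² and (u')² and integrate term by term on (0, π), using: for integers n ≥ 1, ∫_0^π sin²(nx) dx = ∫_0^π cos²(nx) dx = π/2; for n ≠ n', ∫_0^π sin(nx)sin(n'x) dx = ∫_0^π cos(nx)cos(n'x) dx = 0; and by product-to-sum, ∫_0^π sin(nx)cos(n'x) dx = ½∫_0^π [sin((n+n')x) + sin((n−n')x)] dx, which is 0 when n+n' is even and 2n/(n²−n'²) when n+n' is odd (it need not vanish on (0, π)).
  u² squared terms: (-4)²·∫sin(5x)² dx = 16·π/2 = 8*π;  (1)²·∫cos(5x)² dx = 1·π/2 = π/2.
  u² cross terms: 2·(-4)·(1)·∫sin(5x)·cos(5x) dx = -8·(0) = 0.
  So ∫_0^π u² dx = 8*π + π/2 + 0 = 17*π/2.
  (u')² squared terms: (-20)²·∫cos(5x)² dx = 400·π/2 = 200*π;  (-5)²·∫sin(5x)² dx = 25·π/2 = 25*π/2.
  (u')² cross terms: 2·(-20)·(-5)·∫cos(5x)·sin(5x) dx = 200·(0) = 0.
  So ∫_0^π (u')² dx = 200*π + 25*π/2 + 0 = 425*π/2.
||u||_{H^1}^2 = (17*π/2) + (425*π/2) = 221*π.


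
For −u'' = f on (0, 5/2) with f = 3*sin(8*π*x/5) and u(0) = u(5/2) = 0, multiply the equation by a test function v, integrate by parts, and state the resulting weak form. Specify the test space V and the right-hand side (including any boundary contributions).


V = H^1_0(0, 5/2) (so v(0) = v(5/2) = 0); weak form: ∫_0^5/2 u'v' dx = ∫_0^5/2 (3*sin(8*π*x/5)) v dx for all v ∈ V.

Multiply both sides by a test function v and integrate from 0 to 5/2:
  ∫_0^5/2 −u''(x) v(x) dx = ∫_0^5/2 f(x) v(x) dx.
Integrate the LHS by parts once:
  ∫_0^5/2 −u'' v dx = −[u'(x) v(x)]_0^5/2 + ∫_0^5/2 u'(x) v'(x) dx.
Thus ∫_0^5/2 u'(x) v'(x) dx = ∫_0^5/2 f(x) v(x) dx + [u'(x) v(x)]_0^5/2.
Choose V so that boundary terms are either known or forced to vanish.
u is Dirichlet: u(0) = u(5/2) = 0. Let V = H^1_0(0, 5/2); then v(0) = v(5/2) = 0, and [u' v]_0^5/2 = 0.
Weak formulation: find u (satisfying any essential BC) such that ∫_0^5/2 u'(x) v'(x) dx = ∫_0^5/2 f v dx for all v ∈ V.
Substituting f(x) = 3*sin(8*π*x/5), the right-hand side is ∫_0^5/2 (3*sin(8*π*x/5)) v dx.


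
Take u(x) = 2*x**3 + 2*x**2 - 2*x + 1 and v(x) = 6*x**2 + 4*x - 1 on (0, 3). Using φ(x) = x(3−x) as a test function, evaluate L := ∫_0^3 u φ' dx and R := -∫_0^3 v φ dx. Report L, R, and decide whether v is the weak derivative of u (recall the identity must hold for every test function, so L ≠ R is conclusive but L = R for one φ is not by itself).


LHS = -909/10, RHS = -477/5. No, v is not the weak derivative of u.

u(x) = 2*x**3 + 2*x**2 - 2*x + 1, classical derivative u'(x) = 6*x**2 + 4*x - 2.
φ(x) = x(3−x), so φ'(x) = 3 - 2*x.
Note φ(0) = φ(3) = 0, so the boundary term u·φ vanishes.
LHS = ∫_0^3 u(x) φ'(x) dx = ∫_0^3 (-4*x^4 + 2*x^3 + 10*x^2 - 8*x + 3) dx. Term by term:
  ∫_0^3 -4*x^4 dx = -972/5;  ∫_0^3 2*x^3 dx = 81/2;  ∫_0^3 10*x^2 dx = 90;
  ∫_0^3 -8*x dx = -36;  ∫_0^3 3 dx = 9.
Sum: -972/5 + 81/2 + 90 − 36 + 9 = -909/10.
So LHS = -909/10.
∫_0^3 v(x) φ(x) dx = ∫_0^3 (-6*x^4 + 14*x^3 + 13*x^2 - 3*x) dx. Term by term:
  ∫_0^3 -6*x^4 dx = -1458/5;  ∫_0^3 14*x^3 dx = 567/2;  ∫_0^3 13*x^2 dx = 117;
  ∫_0^3 -3*x dx = -27/2.
Sum: -1458/5 + 567/2 + 117 − 27/2 = 477/5.
So RHS = -∫_0^3 v(x) φ(x) dx = -477/5.
LHS − RHS = 9/2 ≠ 0, so the identity fails.
(For a valid weak derivative the identity must hold for EVERY test function, in particular this one. The failure shows v is NOT the weak derivative of u.)
Correct weak derivative would be u'(x) = 6*x**2 + 4*x - 2.


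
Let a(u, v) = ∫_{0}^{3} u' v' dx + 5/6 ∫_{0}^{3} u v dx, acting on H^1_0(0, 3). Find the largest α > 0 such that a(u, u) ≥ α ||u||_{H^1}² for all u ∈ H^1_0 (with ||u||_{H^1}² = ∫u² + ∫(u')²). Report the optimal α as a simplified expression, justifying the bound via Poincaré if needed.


α = (15/2 + π^2)/(9 + π^2)

Coercivity of a(·,·) on H^1_0(0, 3) means a(u, u) ≥ α ||u||_{H^1}² for every u ∈ H^1_0.
The interval has length L = 3, and Poincaré/coercivity depend only on L. Here a(u, u) = ∫(u')² + (5/6)·∫u².
Here 0 < c = 5/6 < 1. The condition a(u,u) ≥ α||u||_{H^1}² reads (1−α)∫(u')² ≥ (α−c)∫u². Any admissible α is ≤ 1 (rapidly oscillating u have ∫u²/∫(u')² → 0), and α = 1 would force 0 ≥ (1−c)∫u², impossible since c < 1; so 1−α > 0. By the sharp Poincaré inequality on H^1_0 of an interval of length L, ∫(u')² ≥ (π/L)²∫u² with equality for the first sine mode sin(π(x−x₀)/L) (x₀ the left endpoint), so the inequality holds for all u iff (1−α)(π/L)² ≥ α − c, i.e. α ≤ ((π/L)² + c)/((π/L)² + 1) = (1 + c(L/π)²)/(1 + (L/π)²). With (π/L)² = π^2/9 and c = 5/6, the largest admissible constant is α = ((π/L)² + c)/((π/L)² + 1).
Simplifying, α = (15/2 + π^2)/(9 + π^2).


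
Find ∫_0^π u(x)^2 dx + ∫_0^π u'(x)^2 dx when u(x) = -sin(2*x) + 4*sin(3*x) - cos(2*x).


||u||_{H^1(0,π)}^2 = -48 + 85*π

u'(x) = 2*sin(2*x) - 2*cos(2*x) + 12*cos(3*x).
Expand u² and (u')² and integrate term by term on (0, π), using: for integers n ≥ 1, ∫_0^π sin²(nx) dx = ∫_0^π cos²(nx) dx = π/2; for n ≠ n', ∫_0^π sin(nx)sin(n'x) dx = ∫_0^π cos(nx)cos(n'x) dx = 0; and by product-to-sum, ∫_0^π sin(nx)cos(n'x) dx = ½∫_0^π [sin((n+n')x) + sin((n−n')x)] dx, which is 0 when n+n' is even and 2n/(n²−n'²) when n+n' is odd (it need not vanish on (0, π)).
  u² squared terms: (-1)²·∫cos(2x)² dx = 1·π/2 = π/2;  (-1)²·∫sin(2x)² dx = 1·π/2 = π/2;  (4)²·∫sin(3x)² dx = 16·π/2 = 8*π.
  u² cross terms: 2·(-1)·(-1)·∫cos(2x)·sin(2x) dx = 2·(0) = 0;  2·(-1)·(4)·∫cos(2x)·sin(3x) dx = -8·(6/5) = -48/5;  2·(-1)·(4)·∫sin(2x)·sin(3x) dx = -8·(0) = 0.
  So ∫_0^π u² dx = π/2 + π/2 + 8*π + 0 − 48/5 + 0 = -48/5 + 9*π.
  (u')² squared terms: (-2)²·∫cos(2x)² dx = 4·π/2 = 2*π;  (2)²·∫sin(2x)² dx = 4·π/2 = 2*π;  (12)²·∫cos(3x)² dx = 144·π/2 = 72*π.
  (u')² cross terms: 2·(-2)·(2)·∫cos(2x)·sin(2x) dx = -8·(0) = 0;  2·(-2)·(12)·∫cos(2x)·cos(3x) dx = -48·(0) = 0;  2·(2)·(12)·∫sin(2x)·cos(3x) dx = 48·(-4/5) = -192/5.
  So ∫_0^π (u')² dx = 2*π + 2*π + 72*π + 0 + 0 − 192/5 = -192/5 + 76*π.
||u||_{H^1}^2 = (-48/5 + 9*π) + (-192/5 + 76*π) = -48 + 85*π.


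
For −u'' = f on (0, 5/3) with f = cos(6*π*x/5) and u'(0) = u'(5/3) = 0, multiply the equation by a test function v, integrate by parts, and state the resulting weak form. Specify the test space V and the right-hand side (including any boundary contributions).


V = H^1(0, 5/3) (no boundary constraint on v; u is determined up to an additive constant); weak form: ∫_0^5/3 u'v' dx = ∫_0^5/3 (cos(6*π*x/5)) v dx for all v ∈ V.

Multiply both sides by a test function v and integrate from 0 to 5/3:
  ∫_0^5/3 −u''(x) v(x) dx = ∫_0^5/3 f(x) v(x) dx.
Integrate the LHS by parts once:
  ∫_0^5/3 −u'' v dx = −[u'(x) v(x)]_0^5/3 + ∫_0^5/3 u'(x) v'(x) dx.
Thus ∫_0^5/3 u'(x) v'(x) dx = ∫_0^5/3 f(x) v(x) dx + [u'(x) v(x)]_0^5/3.
Choose V so that boundary terms are either known or forced to vanish.
u has homogeneous Neumann: u'(0) = u'(5/3) = 0. So [u' v]_0^5/3 = 0·v(5/3) − 0·v(0) = 0 for any v; take V = H^1(0, 5/3).
Weak formulation: find u (satisfying any essential BC) such that ∫_0^5/3 u'(x) v'(x) dx = ∫_0^5/3 f v dx for all v ∈ V (homogeneous Neumann, so boundary terms vanish).
Substituting f(x) = cos(6*π*x/5), the right-hand side is ∫_0^5/3 (cos(6*π*x/5)) v dx.
Compatibility check (pure Neumann): taking v ≡ 1 ∈ V gives 0 = ∫_0^5/3 f dx + (0) − (0), i.e. ∫_0^5/3 f dx must equal u'(0) − u'(5/3) = 0. Indeed ∫_0^5/3 (cos(6*π*x/5)) dx = 0, so the data are compatible. The solution is then unique only up to an additive constant (fix it e.g. by requiring ∫_0^5/3 u dx = 0).


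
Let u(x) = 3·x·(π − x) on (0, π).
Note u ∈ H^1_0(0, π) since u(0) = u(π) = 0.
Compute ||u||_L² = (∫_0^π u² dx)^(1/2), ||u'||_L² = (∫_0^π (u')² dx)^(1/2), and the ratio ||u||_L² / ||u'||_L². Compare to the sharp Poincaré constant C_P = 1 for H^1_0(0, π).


||u||_L² / ||u'||_L² = sqrt(10)*π/10 < C_P = 1.

u(x) = 3·x·(π − x), so u'(x) = -6*x + 3*π.
u(x) = 3·x·(π − x) vanishes at x = 0 and x = π, so u ∈ H^1_0(0, π). Differentiate via the product rule and integrate the resulting polynomials term by term.
  ∫_0^π u² dx = ∫_0^π (9*x^4 - 18*π*x^3 + 9*π^2*x^2) dx. Term by term:
    ∫_0^π 9*x^4 dx = 9*π^5/5;  ∫_0^π -18*π*x^3 dx = -9*π^5/2;  ∫_0^π 9*π^2*x^2 dx = 3*π^5.
  Sum: 9*π^5/5 − 9*π^5/2 + 3*π^5 = 3*π^5/10.
  ∫_0^π (u')² dx = ∫_0^π (36*x^2 - 36*π*x + 9*π^2) dx. Term by term:
    ∫_0^π 36*x^2 dx = 12*π^3;  ∫_0^π -36*π*x dx = -18*π^3;  ∫_0^π 9*π^2 dx = 9*π^3.
  Sum: 12*π^3 − 18*π^3 + 9*π^3 = 3*π^3.
∫_0^π u² dx = 3*π^5/10, so ||u||_L² = sqrt(30)*π^(5/2)/10.
∫_0^π (u')² dx = 3*π^3, so ||u'||_L² = sqrt(3)*π^(3/2).
Ratio ||u||_L² / ||u'||_L² = sqrt(10)*π/10.
Sharp Poincaré constant on H^1_0(0, π) is C_P = L/π = 1, achieved by sin(x).
A polynomial bump cannot attain the sharp Poincaré constant (only the first sine eigenfunction does), so the ratio is strictly less than C_P, consistent with ||u||_L² ≤ C_P ||u'||_L².


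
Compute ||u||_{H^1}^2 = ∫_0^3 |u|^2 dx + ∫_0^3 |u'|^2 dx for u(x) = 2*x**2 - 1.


||u||_{H^1}^2 = 1527/5

The H^1 norm (squared) on an interval (0, L) is
  ||u||_{H^1}^2 = ∫_0^L u(x)^2 dx + ∫_0^L u'(x)^2 dx.
Compute u'(x) = 4*x.
Then u(x)^2 = 4*x**4 - 4*x**2 + 1 and u'(x)^2 = 16*x**2.
Integrate each monomial from 0 to 3 using ∫_0^3 c·x^n dx = c·3^(n+1)/(n+1):
  ∫_0^3 u(x)^2 dx = ∫_0^3 (4*x^4 - 4*x^2 + 1) dx. Term by term:
    ∫_0^3 4*x^4 dx = 972/5;  ∫_0^3 -4*x^2 dx = -36;  ∫_0^3 1 dx = 3.
  Sum: 972/5 − 36 + 3 = 807/5.
  ∫_0^3 u'(x)^2 dx = ∫_0^3 (16*x^2) dx. Term by term:
    ∫_0^3 16*x^2 dx = 144.
Adding: ||u||_{H^1}^2 = 807/5 + 144 = 1527/5.


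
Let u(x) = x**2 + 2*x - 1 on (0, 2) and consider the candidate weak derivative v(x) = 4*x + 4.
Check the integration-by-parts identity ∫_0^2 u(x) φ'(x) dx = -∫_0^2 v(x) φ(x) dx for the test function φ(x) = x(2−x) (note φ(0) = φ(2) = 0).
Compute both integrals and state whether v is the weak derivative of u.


LHS = -16/3, RHS = -32/3. No, v is not the weak derivative of u.

u(x) = x**2 + 2*x - 1, classical derivative u'(x) = 2*x + 2.
φ(x) = x(2−x), so φ'(x) = 2 - 2*x.
Note φ(0) = φ(2) = 0, so the boundary term u·φ vanishes.
LHS = ∫_0^2 u(x) φ'(x) dx = ∫_0^2 (-2*x^3 - 2*x^2 + 6*x - 2) dx. Term by term:
  ∫_0^2 -2*x^3 dx = -8;  ∫_0^2 -2*x^2 dx = -16/3;  ∫_0^2 6*x dx = 12;
  ∫_0^2 -2 dx = -4.
Sum: -8 − 16/3 + 12 − 4 = -16/3.
So LHS = -16/3.
∫_0^2 v(x) φ(x) dx = ∫_0^2 (-4*x^3 + 4*x^2 + 8*x) dx. Term by term:
  ∫_0^2 -4*x^3 dx = -16;  ∫_0^2 4*x^2 dx = 32/3;  ∫_0^2 8*x dx = 16.
Sum: -16 + 32/3 + 16 = 32/3.
So RHS = -∫_0^2 v(x) φ(x) dx = -32/3.
LHS − RHS = 16/3 ≠ 0, so the identity fails.
(For a valid weak derivative the identity must hold for EVERY test function, in particular this one. The failure shows v is NOT the weak derivative of u.)
Correct weak derivative would be u'(x) = 2*x + 2.


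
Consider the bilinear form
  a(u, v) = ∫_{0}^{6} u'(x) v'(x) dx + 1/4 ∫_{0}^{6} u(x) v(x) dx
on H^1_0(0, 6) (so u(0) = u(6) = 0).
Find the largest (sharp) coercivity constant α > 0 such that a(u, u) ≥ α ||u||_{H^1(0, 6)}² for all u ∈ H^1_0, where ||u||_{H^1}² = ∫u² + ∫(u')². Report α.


α = (9 + π^2)/(π^2 + 36)

Coercivity of a(·,·) on H^1_0(0, 6) means a(u, u) ≥ α ||u||_{H^1}² for every u ∈ H^1_0.
The interval has length L = 6, and Poincaré/coercivity depend only on L. Here a(u, u) = ∫(u')² + (1/4)·∫u².
Here 0 < c = 1/4 < 1. The condition a(u,u) ≥ α||u||_{H^1}² reads (1−α)∫(u')² ≥ (α−c)∫u². Any admissible α is ≤ 1 (rapidly oscillating u have ∫u²/∫(u')² → 0), and α = 1 would force 0 ≥ (1−c)∫u², impossible since c < 1; so 1−α > 0. By the sharp Poincaré inequality on H^1_0 of an interval of length L, ∫(u')² ≥ (π/L)²∫u² with equality for the first sine mode sin(π(x−x₀)/L) (x₀ the left endpoint), so the inequality holds for all u iff (1−α)(π/L)² ≥ α − c, i.e. α ≤ ((π/L)² + c)/((π/L)² + 1) = (1 + c(L/π)²)/(1 + (L/π)²). With (π/L)² = π^2/36 and c = 1/4, the largest admissible constant is α = ((π/L)² + c)/((π/L)² + 1).
Simplifying, α = (9 + π^2)/(π^2 + 36).


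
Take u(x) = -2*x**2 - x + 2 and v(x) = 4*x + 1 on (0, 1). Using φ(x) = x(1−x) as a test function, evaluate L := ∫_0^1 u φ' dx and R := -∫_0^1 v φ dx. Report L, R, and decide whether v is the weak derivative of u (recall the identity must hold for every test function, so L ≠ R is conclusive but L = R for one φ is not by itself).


LHS = 1/2, RHS = -1/2. No, v is not the weak derivative of u.

u(x) = -2*x**2 - x + 2, classical derivative u'(x) = -4*x - 1.
φ(x) = x(1−x), so φ'(x) = 1 - 2*x.
Note φ(0) = φ(1) = 0, so the boundary term u·φ vanishes.
LHS = ∫_0^1 u(x) φ'(x) dx = ∫_0^1 (4*x^3 - 5*x + 2) dx. Term by term:
  ∫_0^1 4*x^3 dx = 1;  ∫_0^1 -5*x dx = -5/2;  ∫_0^1 2 dx = 2.
Sum: 1 − 5/2 + 2 = 1/2.
So LHS = 1/2.
∫_0^1 v(x) φ(x) dx = ∫_0^1 (-4*x^3 + 3*x^2 + x) dx. Term by term:
  ∫_0^1 -4*x^3 dx = -1;  ∫_0^1 3*x^2 dx = 1;  ∫_0^1 x dx = 1/2.
Sum: -1 + 1 + 1/2 = 1/2.
So RHS = -∫_0^1 v(x) φ(x) dx = -1/2.
LHS − RHS = 1 ≠ 0, so the identity fails.
(For a valid weak derivative the identity must hold for EVERY test function, in particular this one. The failure shows v is NOT the weak derivative of u.)
Correct weak derivative would be u'(x) = -4*x - 1.


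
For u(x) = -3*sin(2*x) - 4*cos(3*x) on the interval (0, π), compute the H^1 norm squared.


||u||_{H^1(0,π)}^2 = -192 + 205*π/2

u'(x) = 12*sin(3*x) - 6*cos(2*x).
Expand u² and (u')² and integrate term by term on (0, π), using: for integers n ≥ 1, ∫_0^π sin²(nx) dx = ∫_0^π cos²(nx) dx = π/2; for n ≠ n', ∫_0^π sin(nx)sin(n'x) dx = ∫_0^π cos(nx)cos(n'x) dx = 0; and by product-to-sum, ∫_0^π sin(nx)cos(n'x) dx = ½∫_0^π [sin((n+n')x) + sin((n−n')x)] dx, which is 0 when n+n' is even and 2n/(n²−n'²) when n+n' is odd (it need not vanish on (0, π)).
  u² squared terms: (-4)²·∫cos(3x)² dx = 16·π/2 = 8*π;  (-3)²·∫sin(2x)² dx = 9·π/2 = 9*π/2.
  u² cross terms: 2·(-4)·(-3)·∫cos(3x)·sin(2x) dx = 24·(-4/5) = -96/5.
  So ∫_0^π u² dx = 8*π + 9*π/2 − 96/5 = -96/5 + 25*π/2.
  (u')² squared terms: (-6)²·∫cos(2x)² dx = 36·π/2 = 18*π;  (12)²·∫sin(3x)² dx = 144·π/2 = 72*π.
  (u')² cross terms: 2·(-6)·(12)·∫cos(2x)·sin(3x) dx = -144·(6/5) = -864/5.
  So ∫_0^π (u')² dx = 18*π + 72*π − 864/5 = -864/5 + 90*π.
||u||_{H^1}^2 = (-96/5 + 25*π/2) + (-864/5 + 90*π) = -192 + 205*π/2.


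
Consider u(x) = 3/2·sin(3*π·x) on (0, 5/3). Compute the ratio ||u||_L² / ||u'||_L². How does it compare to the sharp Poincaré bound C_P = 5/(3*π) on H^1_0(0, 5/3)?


||u||_L² / ||u'||_L² = 1/(3*π) < C_P = 5/(3*π).

u(x) = 3/2·sin(3*π·x), so u'(x) = 9*π*cos(3*π*x)/2.
Writing u(x) = A·sin(kπx/L) with A = 3/2 and k = 5, use ∫_0^L sin²(kπx/L) dx = L/2 and ∫_0^L cos²(kπx/L) dx = L/2.
u² = 9/4·sin²(3*π·x) and (u')² = 81*π^2/4·cos²(3*π·x), and each of sin², cos² integrates to L/2 = 5/6 over (0, 5/3).
∫_0^5/3 u² dx = 15/8, so ||u||_L² = sqrt(30)/4.
∫_0^5/3 (u')² dx = 135*π^2/8, so ||u'||_L² = 3*sqrt(30)*π/4.
Ratio ||u||_L² / ||u'||_L² = 1/(3*π).
Sharp Poincaré constant on H^1_0(0, 5/3) is C_P = L/π = 5/(3*π), achieved by sin(3*π/5·x).
This is the k = 5 harmonic; the ratio L/(kπ) is strictly less than C_P = L/π, consistent with the sharp inequality ||u||_L² ≤ C_P ||u'||_L².


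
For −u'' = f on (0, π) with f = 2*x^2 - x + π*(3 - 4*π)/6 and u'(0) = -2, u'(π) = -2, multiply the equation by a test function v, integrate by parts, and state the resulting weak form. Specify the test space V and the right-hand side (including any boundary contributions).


V = H^1(0, π) (v unrestricted at boundary; u is determined up to an additive constant); weak form: ∫_0^π u'v' dx = ∫_0^π (2*x^2 - x + π*(3 - 4*π)/6) v dx − 2·v(π) + 2·v(0) for all v ∈ V.

Multiply both sides by a test function v and integrate from 0 to π:
  ∫_0^π −u''(x) v(x) dx = ∫_0^π f(x) v(x) dx.
Integrate the LHS by parts once:
  ∫_0^π −u'' v dx = −[u'(x) v(x)]_0^π + ∫_0^π u'(x) v'(x) dx.
Thus ∫_0^π u'(x) v'(x) dx = ∫_0^π f(x) v(x) dx + [u'(x) v(x)]_0^π.
Choose V so that boundary terms are either known or forced to vanish.
u has inhomogeneous Neumann u'(0) = -2, u'(π) = -2. [u' v]_0^π = (-2)·v(π) − (-2)·v(0) = − 2·v(π) + 2·v(0). Take V = H^1(0, π); boundary term becomes part of RHS.
Weak formulation: find u (satisfying any essential BC) such that ∫_0^π u'(x) v'(x) dx = ∫_0^π f v dx − 2·v(π) + 2·v(0) for all v ∈ V (Neumann data are natural BCs: they enter the RHS as boundary terms).
Substituting f(x) = 2*x^2 - x + π*(3 - 4*π)/6, the right-hand side is ∫_0^π (2*x^2 - x + π*(3 - 4*π)/6) v dx − 2·v(π) + 2·v(0).
Compatibility check (pure Neumann): taking v ≡ 1 ∈ V gives 0 = ∫_0^π f dx + (-2) − (-2), i.e. ∫_0^π f dx must equal u'(0) − u'(π) = 0. Indeed ∫_0^π (2*x^2 - x + π*(3 - 4*π)/6) dx = 0, so the data are compatible. The solution is then unique only up to an additive constant (fix it e.g. by requiring ∫_0^π u dx = 0).


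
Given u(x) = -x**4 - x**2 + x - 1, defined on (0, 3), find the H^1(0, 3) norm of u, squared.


||u||_{H^1}^2 = 583143/70

The H^1 norm (squared) on an interval (0, L) is
  ||u||_{H^1}^2 = ∫_0^L u(x)^2 dx + ∫_0^L u'(x)^2 dx.
Compute u'(x) = -4*x**3 - 2*x + 1.
Then u(x)^2 = x**8 + 2*x**6 - 2*x**5 + 3*x**4 - 2*x**3 + 3*x**2 - 2*x + 1 and u'(x)^2 = 16*x**6 + 16*x**4 - 8*x**3 + 4*x**2 - 4*x + 1.
Integrate each monomial from 0 to 3 using ∫_0^3 c·x^n dx = c·3^(n+1)/(n+1):
  ∫_0^3 u(x)^2 dx = ∫_0^3 (x^8 + 2*x^6 - 2*x^5 + 3*x^4 - 2*x^3 + 3*x^2 - 2*x + 1) dx. Term by term:
    ∫_0^3 x^8 dx = 2187;  ∫_0^3 2*x^6 dx = 4374/7;  ∫_0^3 -2*x^5 dx = -243;
    ∫_0^3 3*x^4 dx = 729/5;  ∫_0^3 -2*x^3 dx = -81/2;  ∫_0^3 3*x^2 dx = 27;
    ∫_0^3 -2*x dx = -9;  ∫_0^3 1 dx = 3.
  Sum: 2187 + 4374/7 − 243 + 729/5 − 81/2 + 27 − 9 + 3 = 188661/70.
  ∫_0^3 u'(x)^2 dx = ∫_0^3 (16*x^6 + 16*x^4 - 8*x^3 + 4*x^2 - 4*x + 1) dx. Term by term:
    ∫_0^3 16*x^6 dx = 34992/7;  ∫_0^3 16*x^4 dx = 3888/5;  ∫_0^3 -8*x^3 dx = -162;
    ∫_0^3 4*x^2 dx = 36;  ∫_0^3 -4*x dx = -18;  ∫_0^3 1 dx = 3.
  Sum: 34992/7 + 3888/5 − 162 + 36 − 18 + 3 = 197241/35.
Adding: ||u||_{H^1}^2 = 188661/70 + 197241/35 = 583143/70.


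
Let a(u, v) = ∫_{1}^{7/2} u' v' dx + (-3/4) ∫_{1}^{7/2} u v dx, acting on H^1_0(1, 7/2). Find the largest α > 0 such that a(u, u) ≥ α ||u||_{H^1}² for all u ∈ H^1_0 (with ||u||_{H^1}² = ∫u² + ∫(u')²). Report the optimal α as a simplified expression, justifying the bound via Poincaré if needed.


α = (-75 + 16*π^2)/(4*(25 + 4*π^2))

Coercivity of a(·,·) on H^1_0(1, 7/2) means a(u, u) ≥ α ||u||_{H^1}² for every u ∈ H^1_0.
The interval has length L = 5/2, and Poincaré/coercivity depend only on L. Here a(u, u) = ∫(u')² + (-3/4)·∫u².
Here c = -3/4 < 0 with |c| < (π/L)² = 4*π^2/25, so coercivity still holds. The condition a(u,u) ≥ α||u||_{H^1}² reads (1−α)∫(u')² ≥ (α−c)∫u². Any admissible α is ≤ 1 (rapidly oscillating u have ∫u²/∫(u')² → 0), and α = 1 would force 0 ≥ (1−c)∫u², impossible since c < 1; so 1−α > 0. By the sharp Poincaré inequality on H^1_0 of an interval of length L, ∫(u')² ≥ (π/L)²∫u² with equality for the first sine mode sin(π(x−x₀)/L) (x₀ the left endpoint), so the inequality holds for all u iff (1−α)(π/L)² ≥ α − c, i.e. α ≤ ((π/L)² + c)/((π/L)² + 1) = (1 + c(L/π)²)/(1 + (L/π)²). (Direct route, valid since c ≤ 0: Poincaré gives c∫u² ≥ c(L/π)²∫(u')², so a(u,u) ≥ (1 + c(L/π)²)∫(u')², while ||u||_{H^1}² ≤ (1 + (L/π)²)∫(u')²; dividing yields the same α.) With (π/L)² = 4*π^2/25 and c = -3/4, the largest admissible constant is α = ((π/L)² + c)/((π/L)² + 1).
Simplifying, α = (-75 + 16*π^2)/(4*(25 + 4*π^2)).


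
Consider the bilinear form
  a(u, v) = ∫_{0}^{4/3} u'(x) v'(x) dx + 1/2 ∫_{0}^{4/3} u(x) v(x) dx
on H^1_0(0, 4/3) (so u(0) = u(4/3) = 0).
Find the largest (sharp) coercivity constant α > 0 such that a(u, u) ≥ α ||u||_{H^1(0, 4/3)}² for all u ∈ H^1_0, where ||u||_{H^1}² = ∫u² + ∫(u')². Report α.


α = (8 + 9*π^2)/(16 + 9*π^2)

Coercivity of a(·,·) on H^1_0(0, 4/3) means a(u, u) ≥ α ||u||_{H^1}² for every u ∈ H^1_0.
The interval has length L = 4/3, and Poincaré/coercivity depend only on L. Here a(u, u) = ∫(u')² + (1/2)·∫u².
Here 0 < c = 1/2 < 1. The condition a(u,u) ≥ α||u||_{H^1}² reads (1−α)∫(u')² ≥ (α−c)∫u². Any admissible α is ≤ 1 (rapidly oscillating u have ∫u²/∫(u')² → 0), and α = 1 would force 0 ≥ (1−c)∫u², impossible since c < 1; so 1−α > 0. By the sharp Poincaré inequality on H^1_0 of an interval of length L, ∫(u')² ≥ (π/L)²∫u² with equality for the first sine mode sin(π(x−x₀)/L) (x₀ the left endpoint), so the inequality holds for all u iff (1−α)(π/L)² ≥ α − c, i.e. α ≤ ((π/L)² + c)/((π/L)² + 1) = (1 + c(L/π)²)/(1 + (L/π)²). With (π/L)² = 9*π^2/16 and c = 1/2, the largest admissible constant is α = ((π/L)² + c)/((π/L)² + 1).
Simplifying, α = (8 + 9*π^2)/(16 + 9*π^2).


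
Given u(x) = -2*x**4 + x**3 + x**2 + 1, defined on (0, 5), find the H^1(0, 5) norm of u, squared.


||u||_{H^1}^2 = 76856690/63

The H^1 norm (squared) on an interval (0, L) is
  ||u||_{H^1}^2 = ∫_0^L u(x)^2 dx + ∫_0^L u'(x)^2 dx.
Compute u'(x) = -8*x**3 + 3*x**2 + 2*x.
Then u(x)^2 = 4*x**8 - 4*x**7 - 3*x**6 + 2*x**5 - 3*x**4 + 2*x**3 + 2*x**2 + 1 and u'(x)^2 = 64*x**6 - 48*x**5 - 23*x**4 + 12*x**3 + 4*x**2.
Integrate each monomial from 0 to 5 using ∫_0^5 c·x^n dx = c·5^(n+1)/(n+1):
  ∫_0^5 u(x)^2 dx = ∫_0^5 (4*x^8 - 4*x^7 - 3*x^6 + 2*x^5 - 3*x^4 + 2*x^3 + 2*x^2 + 1) dx. Term by term:
    ∫_0^5 4*x^8 dx = 7812500/9;  ∫_0^5 -4*x^7 dx = -390625/2;  ∫_0^5 -3*x^6 dx = -234375/7;
    ∫_0^5 2*x^5 dx = 15625/3;  ∫_0^5 -3*x^4 dx = -1875;  ∫_0^5 2*x^3 dx = 625/2;
    ∫_0^5 2*x^2 dx = 250/3;  ∫_0^5 1 dx = 5.
  Sum: 7812500/9 − 390625/2 − 234375/7 + 15625/3 − 1875 + 625/2 + 250/3 + 5 = 40508690/63.
  ∫_0^5 u'(x)^2 dx = ∫_0^5 (64*x^6 - 48*x^5 - 23*x^4 + 12*x^3 + 4*x^2) dx. Term by term:
    ∫_0^5 64*x^6 dx = 5000000/7;  ∫_0^5 -48*x^5 dx = -125000;  ∫_0^5 -23*x^4 dx = -14375;
    ∫_0^5 12*x^3 dx = 1875;  ∫_0^5 4*x^2 dx = 500/3.
  Sum: 5000000/7 − 125000 − 14375 + 1875 + 500/3 = 12116000/21.
Adding: ||u||_{H^1}^2 = 40508690/63 + 12116000/21 = 76856690/63.
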